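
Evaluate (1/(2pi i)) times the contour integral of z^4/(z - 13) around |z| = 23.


Step 1: f(z) = z^4, a = 13 is inside |z| = 23
Step 2: By Cauchy integral formula: (1/(2pi*i)) * integral = f(a)
Step 3: f(13) = 13^4 = 28561

28561


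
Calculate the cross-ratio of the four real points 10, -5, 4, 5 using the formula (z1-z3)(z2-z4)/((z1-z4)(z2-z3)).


Step 1: (z1-z3)(z2-z4) = 6 * (-10) = -60
Step 2: (z1-z4)(z2-z3) = 5 * (-9) = -45
Step 3: Cross-ratio = 60/45 = 4/3

4/3


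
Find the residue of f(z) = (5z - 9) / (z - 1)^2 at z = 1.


Step 1: Pole of order 2 at z = 1
Step 2: Res = lim d/dz [(z - 1)^2 * f(z)] as z -> 1
Step 3: (z - 1)^2 * f(z) = 5z - 9
Step 4: d/dz[5z - 9] = 5

5


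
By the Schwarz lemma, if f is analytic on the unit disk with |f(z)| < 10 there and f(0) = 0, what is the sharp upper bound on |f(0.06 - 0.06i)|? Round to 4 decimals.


Step 1: g = f/10 maps D -> D with g(0) = 0, so by the Schwarz lemma |g(z)| <= |z|, i.e. |f(z)| <= 10|z|; this is sharp (f(z) = 10z).
Step 2: |z0|^2 = 0.06^2 + (-0.06)^2 = 0.0072
Step 3: |z0| = sqrt(0.0072) = 0.084853
Step 4: Best bound = 10 * |z0| = 10 * 0.084853 = 0.8485

0.8485


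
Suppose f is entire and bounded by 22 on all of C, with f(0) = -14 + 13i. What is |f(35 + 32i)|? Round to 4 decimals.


Step 1: By Liouville's theorem, a bounded entire function is constant.
Step 2: f(z) = f(0) = -14 + 13i for all z.
Step 3: |f(w)| = |-14 + 13i| = sqrt(196 + 169)
Step 4: = 19.105

19.105


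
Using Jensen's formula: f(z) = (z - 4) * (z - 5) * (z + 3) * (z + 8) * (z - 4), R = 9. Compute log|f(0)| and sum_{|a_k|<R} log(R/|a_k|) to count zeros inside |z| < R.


Jensen's formula: (1/2pi)*integral log|f(Re^it)|dt = log|f(0)| + sum_{|a_k|<R} log(R/|a_k|)
Step 1: f(0) = (-4) * (-5) * 3 * 8 * (-4) = -1920
Step 2: log|f(0)| = log|4| + log|5| + log|-3| + log|-8| + log|4| = 7.5601
Step 3: Zeros inside |z| < 9: 4, 5, -3, -8, 4
Step 4: Jensen sum = log(9/4) + log(9/5) + log(9/3) + log(9/8) + log(9/4) = 3.426
Step 5: n(R) = number of terms in the Jensen sum = count of zeros inside |z| < 9 = 5

5


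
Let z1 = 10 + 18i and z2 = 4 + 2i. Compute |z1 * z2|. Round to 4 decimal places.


Step 1: |z1| = sqrt(10^2 + 18^2) = sqrt(424)
Step 2: |z2| = sqrt(4^2 + 2^2) = sqrt(20)
Step 3: |z1*z2| = |z1|*|z2| = sqrt(424) * sqrt(20) = sqrt(424 * 20) = sqrt(8480)
Step 4: = 92.0869

92.0869


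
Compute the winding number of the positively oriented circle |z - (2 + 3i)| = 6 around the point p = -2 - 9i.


Step 1: Center c = (2, 3), radius = 6
Step 2: |p - c|^2 = (-4)^2 + (-12)^2 = 160
Step 3: r^2 = 36
Step 4: |p-c| > r so winding number = 0

0


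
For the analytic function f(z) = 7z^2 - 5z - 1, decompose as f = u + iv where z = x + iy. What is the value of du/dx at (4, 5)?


Step 1: f(z) = 7(x+iy)^2 - 5(x+iy) - 1
Step 2: u = 7(x^2 - y^2) - 5x - 1
Step 3: u_x = 14x - 5
Step 4: At (4, 5): u_x = 56 - 5 = 51

51


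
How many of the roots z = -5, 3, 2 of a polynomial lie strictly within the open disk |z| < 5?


Step 1: Check each root:
  z = -5: |-5| = 5 >= 5
  z = 3: |3| = 3 < 5
  z = 2: |2| = 2 < 5
Step 2: Count = 2

2


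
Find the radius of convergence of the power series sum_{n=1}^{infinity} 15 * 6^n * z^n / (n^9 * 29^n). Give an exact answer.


Step 1: General term a_n = 15 * 6^n / (n^9 * 29^n)
Step 2: By the root test, |a_n|^(1/n) = 15^(1/n) * 6 / (n^(9/n) * 29) -> 6/29 as n -> infinity (since 15^(1/n) -> 1 and n^(9/n) -> 1)
Step 3: R = 1/lim|a_n|^(1/n) = 29/6

29/6


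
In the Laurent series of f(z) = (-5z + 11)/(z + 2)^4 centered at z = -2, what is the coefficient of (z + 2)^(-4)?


Step 1: Write the numerator in powers of (z + 2): -5z + 11 = -5(z + 2) + (-5*(-2) + 11) = -5(z + 2) + 21
Step 2: Divide by (z + 2)^4: f(z) = 21(z + 2)^(-4) - 5(z + 2)^(-3)
Step 3: This finite sum is the Laurent series of f about z = -2.
Step 4: Coefficient of (z + 2)^(-4) = -5*(-2) + 11 = 21

21


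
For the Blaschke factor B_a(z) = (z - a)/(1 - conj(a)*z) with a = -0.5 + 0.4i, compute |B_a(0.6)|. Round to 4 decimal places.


Step 1: Numerator z0 - a = 0.6 - (-0.5 + 0.4i) = 1.1 - 0.4i
Step 2: Denominator 1 - conj(a)*z0 = 1 - (-0.5 - 0.4i)*0.6 = 1.3 + 0.24i
Step 3: |z0 - a|^2 = 1.1^2 + (-0.4)^2 = 1.37; |1 - conj(a)*z0|^2 = 1.3^2 + 0.24^2 = 1.7476
Step 4: |B_a(0.6)| = sqrt(1.37 / 1.7476) = sqrt(0.783932)
Step 5: = 0.8854

0.8854


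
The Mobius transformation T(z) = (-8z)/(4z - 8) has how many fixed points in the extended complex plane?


Step 1: Fixed points satisfy T(z) = z
Step 2: 4z^2 = 0
Step 3: Discriminant = 0^2 - 4*4*0 = 0
Step 4: Number of fixed points = 1

1


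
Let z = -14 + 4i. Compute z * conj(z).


Step 1: conj(z) = -14 - 4i
Step 2: z * conj(z) = (-14)^2 + 4^2
Step 3: = 196 + 16 = 212

212


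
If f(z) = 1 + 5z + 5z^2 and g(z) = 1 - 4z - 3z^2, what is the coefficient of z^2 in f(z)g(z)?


Step 1: z^2 term in f*g comes from: (1)*(-3z^2) + (5z)*(-4z) + (5z^2)*(1)
Step 2: = -3 - 20 + 5
Step 3: = -18

-18


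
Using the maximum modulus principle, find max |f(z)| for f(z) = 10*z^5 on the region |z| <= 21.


Step 1: On |z| = 21, |f(z)| = 10 * |z|^5 = 10 * 21^5
Step 2: By maximum modulus principle, maximum is on boundary.
Step 3: Maximum = 10 * 4084101 = 40841010

40841010


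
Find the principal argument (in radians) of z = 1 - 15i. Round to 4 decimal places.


Step 1: z = 1 - 15i
Step 2: arg(z) = atan2(-15, 1)
Step 3: arg(z) = -1.5042

-1.5042


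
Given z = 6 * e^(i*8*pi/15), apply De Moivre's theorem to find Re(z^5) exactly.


Step 1: By De Moivre's theorem, z^5 = 6^5 * e^(i*5*8*pi/15) = 7776 * (cos(8*pi/3) + i*sin(8*pi/3))
Step 2: |z|^5 = 6^5 = 7776
Step 3: Reduce the angle mod 2*pi: 8*pi/3 - 2*pi = 2*pi/3
Step 4: cos(2*pi/3) = -1/2
Step 5: Re(z^5) = 7776 * (-1/2) = -3888

-3888


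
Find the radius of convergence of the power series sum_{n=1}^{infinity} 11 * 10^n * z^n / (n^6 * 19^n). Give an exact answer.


Step 1: General term a_n = 11 * 10^n / (n^6 * 19^n)
Step 2: By the root test, |a_n|^(1/n) = 11^(1/n) * 10 / (n^(6/n) * 19) -> 10/19 as n -> infinity (since 11^(1/n) -> 1 and n^(6/n) -> 1)
Step 3: R = 1/lim|a_n|^(1/n) = 19/10

19/10


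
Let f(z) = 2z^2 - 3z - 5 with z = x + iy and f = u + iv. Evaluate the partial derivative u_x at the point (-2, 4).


Step 1: f(z) = 2(x+iy)^2 - 3(x+iy) - 5
Step 2: u = 2(x^2 - y^2) - 3x - 5
Step 3: u_x = 4x - 3
Step 4: At (-2, 4): u_x = -8 - 3 = -11

-11


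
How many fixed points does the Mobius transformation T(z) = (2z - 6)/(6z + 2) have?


Step 1: Fixed points satisfy T(z) = z
Step 2: 6z^2 + 6 = 0
Step 3: Discriminant = 0^2 - 4*6*6 = -144
Step 4: Number of fixed points = 2

2


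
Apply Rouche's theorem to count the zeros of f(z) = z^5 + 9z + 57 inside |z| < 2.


Step 1: On |z| = 2 the three terms have sizes |z^5| = 2^5 = 32, |9z| = 9*2 = 18, |57| = 57
Step 2: The dominant term is g(z) = 57; let h(z) = z^5 + 9z so f = g + h
Step 3: On |z| = 2: |g| = 57 and |h| <= 32 + 18 = 50
Step 4: Since 57 > 50, |h| < |g| on |z| = 2, so by Rouche f has the same number of zeros as g inside |z| < 2
Step 5: g(z) = 57 is a nonzero constant with no zeros inside |z| < 2. Answer = 0

0


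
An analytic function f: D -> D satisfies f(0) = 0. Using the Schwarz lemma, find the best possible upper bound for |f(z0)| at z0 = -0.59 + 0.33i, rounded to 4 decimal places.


Step 1: Schwarz lemma: if f: D -> D is analytic with f(0) = 0, then |f(z)| <= |z| for all z in D, and this is sharp (f(z) = z).
Step 2: |z0|^2 = (-0.59)^2 + 0.33^2 = 0.457
Step 3: |z0| = sqrt(0.457) = 0.676018
Step 4: Best bound = |z0| = 0.676

0.676


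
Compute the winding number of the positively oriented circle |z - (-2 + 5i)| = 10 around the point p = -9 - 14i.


Step 1: Center c = (-2, 5), radius = 10
Step 2: |p - c|^2 = (-7)^2 + (-19)^2 = 410
Step 3: r^2 = 100
Step 4: |p-c| > r so winding number = 0

0


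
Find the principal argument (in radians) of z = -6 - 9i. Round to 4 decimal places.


Step 1: z = -6 - 9i
Step 2: arg(z) = atan2(-9, -6)
Step 3: arg(z) = -2.1588

-2.1588


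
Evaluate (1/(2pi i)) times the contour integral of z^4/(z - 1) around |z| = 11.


Step 1: f(z) = z^4, a = 1 is inside |z| = 11
Step 2: By Cauchy integral formula: (1/(2pi*i)) * integral = f(a)
Step 3: f(1) = 1^4 = 1

1


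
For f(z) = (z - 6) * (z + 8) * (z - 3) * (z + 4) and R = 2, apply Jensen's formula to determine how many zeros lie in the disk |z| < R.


Jensen's formula: (1/2pi)*integral log|f(Re^it)|dt = log|f(0)| + sum_{|a_k|<R} log(R/|a_k|)
Step 1: f(0) = (-6) * 8 * (-3) * 4 = 576
Step 2: log|f(0)| = log|6| + log|-8| + log|3| + log|-4| = 6.3561
Step 3: Zeros inside |z| < 2: none
Step 4: Jensen sum = (empty sum) = 0
Step 5: n(R) = number of terms in the Jensen sum = count of zeros inside |z| < 2 = 0

0


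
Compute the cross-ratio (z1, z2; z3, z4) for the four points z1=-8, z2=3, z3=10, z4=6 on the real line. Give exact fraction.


Step 1: (z1-z3)(z2-z4) = (-18) * (-3) = 54
Step 2: (z1-z4)(z2-z3) = (-14) * (-7) = 98
Step 3: Cross-ratio = 54/98 = 27/49

27/49


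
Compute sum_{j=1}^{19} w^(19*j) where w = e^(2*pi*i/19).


Step 1: The sum sum_{j=1}^{n} w^(k*j) equals n if n | k, else 0.
Step 2: Here n = 19, k = 19
Step 3: Does n divide k? 19 | 19 -> True
Step 4: Sum = 19

19


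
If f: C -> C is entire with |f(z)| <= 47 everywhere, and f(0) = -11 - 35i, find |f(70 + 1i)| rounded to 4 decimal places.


Step 1: By Liouville's theorem, a bounded entire function is constant.
Step 2: f(z) = f(0) = -11 - 35i for all z.
Step 3: |f(w)| = |-11 - 35i| = sqrt(121 + 1225)
Step 4: = 36.6879

36.6879


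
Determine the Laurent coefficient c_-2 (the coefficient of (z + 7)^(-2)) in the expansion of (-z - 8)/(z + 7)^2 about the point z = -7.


Step 1: Write the numerator in powers of (z + 7): -z - 8 = -(z + 7) + (-1*(-7) - 8) = -(z + 7) - 1
Step 2: Divide by (z + 7)^2: f(z) = -(z + 7)^(-2) - (z + 7)^(-1)
Step 3: This finite sum is the Laurent series of f about z = -7.
Step 4: Coefficient of (z + 7)^(-2) = -1*(-7) - 8 = -1

-1


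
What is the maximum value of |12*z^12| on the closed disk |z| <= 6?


Step 1: On |z| = 6, |f(z)| = 12 * |z|^12 = 12 * 6^12
Step 2: By maximum modulus principle, maximum is on boundary.
Step 3: Maximum = 12 * 2176782336 = 26121388032

26121388032


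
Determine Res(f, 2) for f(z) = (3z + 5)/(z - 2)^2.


Step 1: Pole of order 2 at z = 2
Step 2: Res = lim d/dz [(z - 2)^2 * f(z)] as z -> 2
Step 3: (z - 2)^2 * f(z) = 3z + 5
Step 4: d/dz[3z + 5] = 3

3


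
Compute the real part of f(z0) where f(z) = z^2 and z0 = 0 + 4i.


Step 1: z0 = 0 + 4i
Step 2: z0^2 = 0^2 - 4^2 + 0i
Step 3: real part = 0 - 16 = -16

-16


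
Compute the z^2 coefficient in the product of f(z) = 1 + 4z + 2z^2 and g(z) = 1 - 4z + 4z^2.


Step 1: z^2 term in f*g comes from: (1)*(4z^2) + (4z)*(-4z) + (2z^2)*(1)
Step 2: = 4 - 16 + 2
Step 3: = -10

-10


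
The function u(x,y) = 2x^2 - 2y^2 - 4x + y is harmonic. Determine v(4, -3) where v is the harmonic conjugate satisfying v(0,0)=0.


Step 1: v_x = -u_y = 4y - 1
Step 2: v_y = u_x = 4x - 4
Step 3: v = 4xy - x - 4y + C
Step 4: v(0,0) = 0 => C = 0
Step 5: v(4, -3) = -40

-40


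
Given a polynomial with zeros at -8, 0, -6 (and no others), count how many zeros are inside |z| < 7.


Step 1: Check each root:
  z = -8: |-8| = 8 >= 7
  z = 0: |0| = 0 < 7
  z = -6: |-6| = 6 < 7
Step 2: Count = 2

2


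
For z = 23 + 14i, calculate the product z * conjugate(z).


Step 1: conj(z) = 23 - 14i
Step 2: z * conj(z) = 23^2 + 14^2
Step 3: = 529 + 196 = 725

725


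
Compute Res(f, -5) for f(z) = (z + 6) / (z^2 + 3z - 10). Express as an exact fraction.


Step 1: Q(z) = z^2 + 3z - 10 = (z + 5)(z - 2)
Step 2: Q'(z) = 2z + 3
Step 3: Q'(-5) = -7, P(-5) = 1
Step 4: Res = P(-5)/Q'(-5) = 1/(-7) = -1/7

-1/7


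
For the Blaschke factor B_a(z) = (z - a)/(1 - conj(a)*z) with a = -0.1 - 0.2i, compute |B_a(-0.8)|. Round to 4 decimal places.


Step 1: Numerator z0 - a = -0.8 - (-0.1 - 0.2i) = -0.7 + 0.2i
Step 2: Denominator 1 - conj(a)*z0 = 1 - (-0.1 + 0.2i)*(-0.8) = 0.92 + 0.16i
Step 3: |z0 - a|^2 = (-0.7)^2 + 0.2^2 = 0.53; |1 - conj(a)*z0|^2 = 0.92^2 + 0.16^2 = 0.872
Step 4: |B_a(-0.8)| = sqrt(0.53 / 0.872) = sqrt(0.607798)
Step 5: = 0.7796

0.7796


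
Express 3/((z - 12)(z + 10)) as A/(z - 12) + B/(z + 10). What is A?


Step 1: Multiply both sides by (z - 12) and set z = 12
Step 2: A = 3 / (12 + 10)
Step 3: A = 3 / 22
Step 4: A = 3/22

3/22


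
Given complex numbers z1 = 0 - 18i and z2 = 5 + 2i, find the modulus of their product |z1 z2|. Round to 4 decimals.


Step 1: |z1| = sqrt(0^2 + (-18)^2) = sqrt(324)
Step 2: |z2| = sqrt(5^2 + 2^2) = sqrt(29)
Step 3: |z1*z2| = |z1|*|z2| = sqrt(324) * sqrt(29) = sqrt(324 * 29) = sqrt(9396)
Step 4: = 96.933

96.933


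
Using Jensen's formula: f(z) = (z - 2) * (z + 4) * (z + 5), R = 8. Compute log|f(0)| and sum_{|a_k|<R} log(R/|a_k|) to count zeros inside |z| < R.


Jensen's formula: (1/2pi)*integral log|f(Re^it)|dt = log|f(0)| + sum_{|a_k|<R} log(R/|a_k|)
Step 1: f(0) = (-2) * 4 * 5 = -40
Step 2: log|f(0)| = log|2| + log|-4| + log|-5| = 3.6889
Step 3: Zeros inside |z| < 8: 2, -4, -5
Step 4: Jensen sum = log(8/2) + log(8/4) + log(8/5) = 2.5494
Step 5: n(R) = number of terms in the Jensen sum = count of zeros inside |z| < 8 = 3

3


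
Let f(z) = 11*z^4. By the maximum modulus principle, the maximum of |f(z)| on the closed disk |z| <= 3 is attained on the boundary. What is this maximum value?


Step 1: On |z| = 3, |f(z)| = 11 * |z|^4 = 11 * 3^4
Step 2: By maximum modulus principle, maximum is on boundary.
Step 3: Maximum = 11 * 81 = 891

891


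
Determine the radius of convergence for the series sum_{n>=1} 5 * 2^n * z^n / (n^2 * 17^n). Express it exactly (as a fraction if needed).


Step 1: General term a_n = 5 * 2^n / (n^2 * 17^n)
Step 2: By the root test, |a_n|^(1/n) = 5^(1/n) * 2 / (n^(2/n) * 17) -> 2/17 as n -> infinity (since 5^(1/n) -> 1 and n^(2/n) -> 1)
Step 3: R = 1/lim|a_n|^(1/n) = 17/2

17/2


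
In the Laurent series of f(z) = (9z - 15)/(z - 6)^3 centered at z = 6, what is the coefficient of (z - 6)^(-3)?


Step 1: Write the numerator in powers of (z - 6): 9z - 15 = 9(z - 6) + (9*6 - 15) = 9(z - 6) + 39
Step 2: Divide by (z - 6)^3: f(z) = 39(z - 6)^(-3) + 9(z - 6)^(-2)
Step 3: This finite sum is the Laurent series of f about z = 6.
Step 4: Coefficient of (z - 6)^(-3) = 9*6 - 15 = 39

39


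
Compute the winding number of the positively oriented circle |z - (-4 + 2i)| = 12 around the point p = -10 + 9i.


Step 1: Center c = (-4, 2), radius = 12
Step 2: |p - c|^2 = (-6)^2 + 7^2 = 85
Step 3: r^2 = 144
Step 4: |p-c| < r so winding number = 1

1


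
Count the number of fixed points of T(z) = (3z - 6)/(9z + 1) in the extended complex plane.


Step 1: Fixed points satisfy T(z) = z
Step 2: 9z^2 - 2z + 6 = 0
Step 3: Discriminant = (-2)^2 - 4*9*6 = -212
Step 4: Number of fixed points = 2

2


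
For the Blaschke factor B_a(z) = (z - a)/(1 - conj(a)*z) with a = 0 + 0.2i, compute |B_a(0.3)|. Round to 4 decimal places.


Step 1: Numerator z0 - a = 0.3 - (0 + 0.2i) = 0.3 - 0.2i
Step 2: Denominator 1 - conj(a)*z0 = 1 - (0 - 0.2i)*0.3 = 1 + 0.06i
Step 3: |z0 - a|^2 = 0.3^2 + (-0.2)^2 = 0.13; |1 - conj(a)*z0|^2 = 1^2 + 0.06^2 = 1.0036
Step 4: |B_a(0.3)| = sqrt(0.13 / 1.0036) = sqrt(0.129534)
Step 5: = 0.3599

0.3599


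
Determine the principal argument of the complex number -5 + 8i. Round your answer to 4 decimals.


Step 1: z = -5 + 8i
Step 2: arg(z) = atan2(8, -5)
Step 3: arg(z) = 2.1294

2.1294


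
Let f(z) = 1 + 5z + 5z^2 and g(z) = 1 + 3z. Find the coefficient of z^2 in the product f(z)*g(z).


Step 1: z^2 term in f*g comes from: (1)*(0) + (5z)*(3z) + (5z^2)*(1)
Step 2: = 0 + 15 + 5
Step 3: = 20

20


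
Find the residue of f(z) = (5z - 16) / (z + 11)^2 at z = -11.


Step 1: Pole of order 2 at z = -11
Step 2: Res = lim d/dz [(z + 11)^2 * f(z)] as z -> -11
Step 3: (z + 11)^2 * f(z) = 5z - 16
Step 4: d/dz[5z - 16] = 5

5


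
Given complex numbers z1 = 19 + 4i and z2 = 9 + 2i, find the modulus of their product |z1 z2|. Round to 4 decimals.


Step 1: |z1| = sqrt(19^2 + 4^2) = sqrt(377)
Step 2: |z2| = sqrt(9^2 + 2^2) = sqrt(85)
Step 3: |z1*z2| = |z1|*|z2| = sqrt(377) * sqrt(85) = sqrt(377 * 85) = sqrt(32045)
Step 4: = 179.0112

179.0112


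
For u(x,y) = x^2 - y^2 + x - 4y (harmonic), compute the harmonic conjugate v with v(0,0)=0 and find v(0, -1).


Step 1: v_x = -u_y = 2y + 4
Step 2: v_y = u_x = 2x + 1
Step 3: v = 2xy + 4x + y + C
Step 4: v(0,0) = 0 => C = 0
Step 5: v(0, -1) = -1

-1


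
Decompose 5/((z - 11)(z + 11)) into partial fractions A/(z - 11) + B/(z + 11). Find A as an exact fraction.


Step 1: Multiply both sides by (z - 11) and set z = 11
Step 2: A = 5 / (11 + 11)
Step 3: A = 5 / 22
Step 4: A = 5/22

5/22


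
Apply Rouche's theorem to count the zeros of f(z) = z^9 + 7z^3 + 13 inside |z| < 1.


Step 1: On |z| = 1 the three terms have sizes |z^9| = 1^9 = 1, |7z^3| = 7*1^3 = 7, |13| = 13
Step 2: The dominant term is g(z) = 13; let h(z) = z^9 + 7z^3 so f = g + h
Step 3: On |z| = 1: |g| = 13 and |h| <= 1 + 7 = 8
Step 4: Since 13 > 8, |h| < |g| on |z| = 1, so by Rouche f has the same number of zeros as g inside |z| < 1
Step 5: g(z) = 13 is a nonzero constant with no zeros inside |z| < 1. Answer = 0

0


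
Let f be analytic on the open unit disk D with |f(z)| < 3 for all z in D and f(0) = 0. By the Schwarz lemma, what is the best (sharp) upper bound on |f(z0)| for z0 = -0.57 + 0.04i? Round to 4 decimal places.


Step 1: g = f/3 maps D -> D with g(0) = 0, so by the Schwarz lemma |g(z)| <= |z|, i.e. |f(z)| <= 3|z|; this is sharp (f(z) = 3z).
Step 2: |z0|^2 = (-0.57)^2 + 0.04^2 = 0.3265
Step 3: |z0| = sqrt(0.3265) = 0.571402
Step 4: Best bound = 3 * |z0| = 3 * 0.571402 = 1.7142

1.7142


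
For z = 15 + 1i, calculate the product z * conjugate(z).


Step 1: conj(z) = 15 - 1i
Step 2: z * conj(z) = 15^2 + 1^2
Step 3: = 225 + 1 = 226

226


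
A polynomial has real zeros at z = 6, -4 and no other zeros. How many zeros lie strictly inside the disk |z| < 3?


Step 1: Check each root:
  z = 6: |6| = 6 >= 3
  z = -4: |-4| = 4 >= 3
Step 2: Count = 0

0


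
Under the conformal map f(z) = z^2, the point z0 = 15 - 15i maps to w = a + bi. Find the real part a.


Step 1: z0 = 15 - 15i
Step 2: z0^2 = 15^2 - (-15)^2 - 450i
Step 3: real part = 225 - 225 = 0

0


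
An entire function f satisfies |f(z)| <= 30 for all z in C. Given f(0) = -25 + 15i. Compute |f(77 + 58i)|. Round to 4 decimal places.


Step 1: By Liouville's theorem, a bounded entire function is constant.
Step 2: f(z) = f(0) = -25 + 15i for all z.
Step 3: |f(w)| = |-25 + 15i| = sqrt(625 + 225)
Step 4: = 29.1548

29.1548


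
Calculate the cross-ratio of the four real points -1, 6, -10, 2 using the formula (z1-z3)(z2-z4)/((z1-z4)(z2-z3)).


Step 1: (z1-z3)(z2-z4) = 9 * 4 = 36
Step 2: (z1-z4)(z2-z3) = (-3) * 16 = -48
Step 3: Cross-ratio = -36/48 = -3/4

-3/4


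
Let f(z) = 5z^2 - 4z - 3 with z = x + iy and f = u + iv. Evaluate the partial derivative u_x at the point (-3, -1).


Step 1: f(z) = 5(x+iy)^2 - 4(x+iy) - 3
Step 2: u = 5(x^2 - y^2) - 4x - 3
Step 3: u_x = 10x - 4
Step 4: At (-3, -1): u_x = -30 - 4 = -34

-34


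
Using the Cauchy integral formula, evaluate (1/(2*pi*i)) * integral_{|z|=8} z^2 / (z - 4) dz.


Step 1: f(z) = z^2, a = 4 is inside |z| = 8
Step 2: By Cauchy integral formula: (1/(2pi*i)) * integral = f(a)
Step 3: f(4) = 4^2 = 16

16


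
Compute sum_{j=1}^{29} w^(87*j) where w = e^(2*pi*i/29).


Step 1: The sum sum_{j=1}^{n} w^(k*j) equals n if n | k, else 0.
Step 2: Here n = 29, k = 87
Step 3: Does n divide k? 29 | 87 -> True
Step 4: Sum = 29

29


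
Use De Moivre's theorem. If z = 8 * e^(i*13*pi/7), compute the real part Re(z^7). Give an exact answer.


Step 1: By De Moivre's theorem, z^7 = 8^7 * e^(i*7*13*pi/7) = 2097152 * (cos(13*pi) + i*sin(13*pi))
Step 2: |z|^7 = 8^7 = 2097152
Step 3: Reduce the angle mod 2*pi: 13*pi - 12*pi = pi
Step 4: cos(pi) = -1
Step 5: Re(z^7) = 2097152 * (-1) = -2097152

-2097152


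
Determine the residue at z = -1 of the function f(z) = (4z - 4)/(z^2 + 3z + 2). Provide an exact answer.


Step 1: Q(z) = z^2 + 3z + 2 = (z + 1)(z + 2)
Step 2: Q'(z) = 2z + 3
Step 3: Q'(-1) = 1, P(-1) = -8
Step 4: Res = P(-1)/Q'(-1) = -8/1 = -8

-8


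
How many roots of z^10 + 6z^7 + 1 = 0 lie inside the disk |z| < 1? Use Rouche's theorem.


Step 1: On |z| = 1 the three terms have sizes |z^10| = 1^10 = 1, |6z^7| = 6*1^7 = 6, |1| = 1
Step 2: The dominant term is g(z) = 6z^7; let h(z) = z^10 + 1 so f = g + h
Step 3: On |z| = 1: |g| = 6 and |h| <= 1 + 1 = 2
Step 4: Since 6 > 2, |h| < |g| on |z| = 1, so by Rouche f has the same number of zeros as g inside |z| < 1
Step 5: g(z) = 6z^7 has 7 zeros (at the origin, multiplicity 7) inside |z| < 1. Answer = 7

7


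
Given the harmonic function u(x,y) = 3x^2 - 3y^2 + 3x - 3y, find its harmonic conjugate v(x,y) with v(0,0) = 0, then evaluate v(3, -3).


Step 1: v_x = -u_y = 6y + 3
Step 2: v_y = u_x = 6x + 3
Step 3: v = 6xy + 3x + 3y + C
Step 4: v(0,0) = 0 => C = 0
Step 5: v(3, -3) = -54

-54


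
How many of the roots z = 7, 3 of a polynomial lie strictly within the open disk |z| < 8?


Step 1: Check each root:
  z = 7: |7| = 7 < 8
  z = 3: |3| = 3 < 8
Step 2: Count = 2

2


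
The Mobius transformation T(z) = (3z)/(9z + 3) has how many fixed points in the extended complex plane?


Step 1: Fixed points satisfy T(z) = z
Step 2: 9z^2 = 0
Step 3: Discriminant = 0^2 - 4*9*0 = 0
Step 4: Number of fixed points = 1

1


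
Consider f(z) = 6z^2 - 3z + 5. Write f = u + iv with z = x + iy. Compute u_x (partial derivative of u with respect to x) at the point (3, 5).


Step 1: f(z) = 6(x+iy)^2 - 3(x+iy) + 5
Step 2: u = 6(x^2 - y^2) - 3x + 5
Step 3: u_x = 12x - 3
Step 4: At (3, 5): u_x = 36 - 3 = 33

33


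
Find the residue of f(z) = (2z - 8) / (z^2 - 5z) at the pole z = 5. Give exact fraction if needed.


Step 1: Q(z) = z^2 - 5z = (z - 5)(z)
Step 2: Q'(z) = 2z - 5
Step 3: Q'(5) = 5, P(5) = 2
Step 4: Res = P(5)/Q'(5) = 2/5 = 2/5

2/5


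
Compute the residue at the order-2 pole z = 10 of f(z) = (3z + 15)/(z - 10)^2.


Step 1: Pole of order 2 at z = 10
Step 2: Res = lim d/dz [(z - 10)^2 * f(z)] as z -> 10
Step 3: (z - 10)^2 * f(z) = 3z + 15
Step 4: d/dz[3z + 15] = 3

3


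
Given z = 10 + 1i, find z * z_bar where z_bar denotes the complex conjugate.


Step 1: conj(z) = 10 - 1i
Step 2: z * conj(z) = 10^2 + 1^2
Step 3: = 100 + 1 = 101

101


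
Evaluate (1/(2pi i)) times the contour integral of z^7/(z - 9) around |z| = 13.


Step 1: f(z) = z^7, a = 9 is inside |z| = 13
Step 2: By Cauchy integral formula: (1/(2pi*i)) * integral = f(a)
Step 3: f(9) = 9^7 = 4782969

4782969


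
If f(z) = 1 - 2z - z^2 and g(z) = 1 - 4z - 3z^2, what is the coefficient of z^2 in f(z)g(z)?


Step 1: z^2 term in f*g comes from: (1)*(-3z^2) + (-2z)*(-4z) + (-z^2)*(1)
Step 2: = -3 + 8 - 1
Step 3: = 4

4


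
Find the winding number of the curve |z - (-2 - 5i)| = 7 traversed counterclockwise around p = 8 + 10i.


Step 1: Center c = (-2, -5), radius = 7
Step 2: |p - c|^2 = 10^2 + 15^2 = 325
Step 3: r^2 = 49
Step 4: |p-c| > r so winding number = 0

0


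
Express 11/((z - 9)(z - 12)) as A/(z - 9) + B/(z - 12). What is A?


Step 1: Multiply both sides by (z - 9) and set z = 9
Step 2: A = 11 / (9 - 12)
Step 3: A = 11 / (-3)
Step 4: A = -11/3

-11/3


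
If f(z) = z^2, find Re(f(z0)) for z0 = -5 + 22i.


Step 1: z0 = -5 + 22i
Step 2: z0^2 = (-5)^2 - 22^2 - 220i
Step 3: real part = 25 - 484 = -459

-459


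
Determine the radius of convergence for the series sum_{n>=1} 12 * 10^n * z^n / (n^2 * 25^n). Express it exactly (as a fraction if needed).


Step 1: General term a_n = 12 * 10^n / (n^2 * 25^n)
Step 2: By the root test, |a_n|^(1/n) = 12^(1/n) * 10 / (n^(2/n) * 25) -> 10/25 as n -> infinity (since 12^(1/n) -> 1 and n^(2/n) -> 1)
Step 3: R = 1/lim|a_n|^(1/n) = 25/10 = 5/2

5/2


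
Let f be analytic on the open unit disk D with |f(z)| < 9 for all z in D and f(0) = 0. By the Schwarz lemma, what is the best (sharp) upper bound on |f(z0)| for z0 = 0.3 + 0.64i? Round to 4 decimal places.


Step 1: g = f/9 maps D -> D with g(0) = 0, so by the Schwarz lemma |g(z)| <= |z|, i.e. |f(z)| <= 9|z|; this is sharp (f(z) = 9z).
Step 2: |z0|^2 = 0.3^2 + 0.64^2 = 0.4996
Step 3: |z0| = sqrt(0.4996) = 0.706824
Step 4: Best bound = 9 * |z0| = 9 * 0.706824 = 6.3614

6.3614


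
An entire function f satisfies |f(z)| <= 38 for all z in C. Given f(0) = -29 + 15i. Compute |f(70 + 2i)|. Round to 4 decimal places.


Step 1: By Liouville's theorem, a bounded entire function is constant.
Step 2: f(z) = f(0) = -29 + 15i for all z.
Step 3: |f(w)| = |-29 + 15i| = sqrt(841 + 225)
Step 4: = 32.6497

32.6497


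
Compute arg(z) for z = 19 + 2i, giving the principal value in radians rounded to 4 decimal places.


Step 1: z = 19 + 2i
Step 2: arg(z) = atan2(2, 19)
Step 3: arg(z) = 0.1049

0.1049


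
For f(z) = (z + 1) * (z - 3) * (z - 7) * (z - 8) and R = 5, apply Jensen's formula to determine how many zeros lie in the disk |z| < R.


Jensen's formula: (1/2pi)*integral log|f(Re^it)|dt = log|f(0)| + sum_{|a_k|<R} log(R/|a_k|)
Step 1: f(0) = 1 * (-3) * (-7) * (-8) = -168
Step 2: log|f(0)| = log|-1| + log|3| + log|7| + log|8| = 5.124
Step 3: Zeros inside |z| < 5: -1, 3
Step 4: Jensen sum = log(5/1) + log(5/3) = 2.1203
Step 5: n(R) = number of terms in the Jensen sum = count of zeros inside |z| < 5 = 2

2


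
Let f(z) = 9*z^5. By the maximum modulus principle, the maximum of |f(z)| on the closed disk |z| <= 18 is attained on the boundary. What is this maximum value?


Step 1: On |z| = 18, |f(z)| = 9 * |z|^5 = 9 * 18^5
Step 2: By maximum modulus principle, maximum is on boundary.
Step 3: Maximum = 9 * 1889568 = 17006112

17006112


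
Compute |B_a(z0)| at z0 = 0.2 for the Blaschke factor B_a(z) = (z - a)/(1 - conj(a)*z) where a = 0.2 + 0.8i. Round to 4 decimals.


Step 1: Numerator z0 - a = 0.2 - (0.2 + 0.8i) = 0 - 0.8i
Step 2: Denominator 1 - conj(a)*z0 = 1 - (0.2 - 0.8i)*0.2 = 0.96 + 0.16i
Step 3: |z0 - a|^2 = 0^2 + (-0.8)^2 = 0.64; |1 - conj(a)*z0|^2 = 0.96^2 + 0.16^2 = 0.9472
Step 4: |B_a(0.2)| = sqrt(0.64 / 0.9472) = sqrt(0.675676)
Step 5: = 0.822

0.822


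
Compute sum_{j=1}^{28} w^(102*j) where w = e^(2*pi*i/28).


Step 1: The sum sum_{j=1}^{n} w^(k*j) equals n if n | k, else 0.
Step 2: Here n = 28, k = 102
Step 3: Does n divide k? 28 | 102 -> False
Step 4: Sum = 0

0


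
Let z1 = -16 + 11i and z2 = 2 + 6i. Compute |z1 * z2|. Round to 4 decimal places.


Step 1: |z1| = sqrt((-16)^2 + 11^2) = sqrt(377)
Step 2: |z2| = sqrt(2^2 + 6^2) = sqrt(40)
Step 3: |z1*z2| = |z1|*|z2| = sqrt(377) * sqrt(40) = sqrt(377 * 40) = sqrt(15080)
Step 4: = 122.8007

122.8007


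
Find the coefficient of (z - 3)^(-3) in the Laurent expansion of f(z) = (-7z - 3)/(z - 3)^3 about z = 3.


Step 1: Write the numerator in powers of (z - 3): -7z - 3 = -7(z - 3) + (-7*3 - 3) = -7(z - 3) - 24
Step 2: Divide by (z - 3)^3: f(z) = -24(z - 3)^(-3) - 7(z - 3)^(-2)
Step 3: This finite sum is the Laurent series of f about z = 3.
Step 4: Coefficient of (z - 3)^(-3) = -7*3 - 3 = -24

-24


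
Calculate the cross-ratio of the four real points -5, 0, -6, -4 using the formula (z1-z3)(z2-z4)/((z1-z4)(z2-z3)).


Step 1: (z1-z3)(z2-z4) = 1 * 4 = 4
Step 2: (z1-z4)(z2-z3) = (-1) * 6 = -6
Step 3: Cross-ratio = -4/6 = -2/3

-2/3


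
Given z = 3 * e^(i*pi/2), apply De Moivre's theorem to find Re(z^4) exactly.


Step 1: By De Moivre's theorem, z^4 = 3^4 * e^(i*4*pi/2) = 81 * (cos(2*pi) + i*sin(2*pi))
Step 2: |z|^4 = 3^4 = 81
Step 3: Reduce the angle mod 2*pi: 2*pi - 2*pi = 0
Step 4: cos(0) = 1
Step 5: Re(z^4) = 81 * 1 = 81

81


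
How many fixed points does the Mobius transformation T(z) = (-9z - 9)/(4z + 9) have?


Step 1: Fixed points satisfy T(z) = z
Step 2: 4z^2 + 18z + 9 = 0
Step 3: Discriminant = 18^2 - 4*4*9 = 180
Step 4: Number of fixed points = 2

2


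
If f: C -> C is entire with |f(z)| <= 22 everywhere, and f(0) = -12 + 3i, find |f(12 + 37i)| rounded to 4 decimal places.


Step 1: By Liouville's theorem, a bounded entire function is constant.
Step 2: f(z) = f(0) = -12 + 3i for all z.
Step 3: |f(w)| = |-12 + 3i| = sqrt(144 + 9)
Step 4: = 12.3693

12.3693


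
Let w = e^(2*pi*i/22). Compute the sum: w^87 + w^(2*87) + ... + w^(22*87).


Step 1: The sum sum_{j=1}^{n} w^(k*j) equals n if n | k, else 0.
Step 2: Here n = 22, k = 87
Step 3: Does n divide k? 22 | 87 -> False
Step 4: Sum = 0

0


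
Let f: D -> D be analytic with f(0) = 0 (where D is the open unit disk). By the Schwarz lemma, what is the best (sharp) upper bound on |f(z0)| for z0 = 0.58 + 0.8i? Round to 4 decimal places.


Step 1: Schwarz lemma: if f: D -> D is analytic with f(0) = 0, then |f(z)| <= |z| for all z in D, and this is sharp (f(z) = z).
Step 2: |z0|^2 = 0.58^2 + 0.8^2 = 0.9764
Step 3: |z0| = sqrt(0.9764) = 0.98813
Step 4: Best bound = |z0| = 0.9881

0.9881


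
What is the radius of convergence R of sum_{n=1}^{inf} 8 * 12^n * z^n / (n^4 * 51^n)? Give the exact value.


Step 1: General term a_n = 8 * 12^n / (n^4 * 51^n)
Step 2: By the root test, |a_n|^(1/n) = 8^(1/n) * 12 / (n^(4/n) * 51) -> 12/51 as n -> infinity (since 8^(1/n) -> 1 and n^(4/n) -> 1)
Step 3: R = 1/lim|a_n|^(1/n) = 51/12 = 17/4

17/4


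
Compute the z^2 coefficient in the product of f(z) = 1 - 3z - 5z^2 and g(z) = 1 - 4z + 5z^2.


Step 1: z^2 term in f*g comes from: (1)*(5z^2) + (-3z)*(-4z) + (-5z^2)*(1)
Step 2: = 5 + 12 - 5
Step 3: = 12

12


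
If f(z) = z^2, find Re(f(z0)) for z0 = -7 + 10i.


Step 1: z0 = -7 + 10i
Step 2: z0^2 = (-7)^2 - 10^2 - 140i
Step 3: real part = 49 - 100 = -51

-51


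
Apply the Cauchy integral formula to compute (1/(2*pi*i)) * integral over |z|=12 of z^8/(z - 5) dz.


Step 1: f(z) = z^8, a = 5 is inside |z| = 12
Step 2: By Cauchy integral formula: (1/(2pi*i)) * integral = f(a)
Step 3: f(5) = 5^8 = 390625

390625


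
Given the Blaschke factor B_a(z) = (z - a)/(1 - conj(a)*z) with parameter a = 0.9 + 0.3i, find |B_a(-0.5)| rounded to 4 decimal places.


Step 1: Numerator z0 - a = -0.5 - (0.9 + 0.3i) = -1.4 - 0.3i
Step 2: Denominator 1 - conj(a)*z0 = 1 - (0.9 - 0.3i)*(-0.5) = 1.45 - 0.15i
Step 3: |z0 - a|^2 = (-1.4)^2 + (-0.3)^2 = 2.05; |1 - conj(a)*z0|^2 = 1.45^2 + (-0.15)^2 = 2.125
Step 4: |B_a(-0.5)| = sqrt(2.05 / 2.125) = sqrt(0.964706)
Step 5: = 0.9822

0.9822


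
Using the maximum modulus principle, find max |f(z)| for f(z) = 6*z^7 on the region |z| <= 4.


Step 1: On |z| = 4, |f(z)| = 6 * |z|^7 = 6 * 4^7
Step 2: By maximum modulus principle, maximum is on boundary.
Step 3: Maximum = 6 * 16384 = 98304

98304


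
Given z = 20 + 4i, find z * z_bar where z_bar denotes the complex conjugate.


Step 1: conj(z) = 20 - 4i
Step 2: z * conj(z) = 20^2 + 4^2
Step 3: = 400 + 16 = 416

416


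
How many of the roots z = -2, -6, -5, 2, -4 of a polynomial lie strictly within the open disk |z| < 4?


Step 1: Check each root:
  z = -2: |-2| = 2 < 4
  z = -6: |-6| = 6 >= 4
  z = -5: |-5| = 5 >= 4
  z = 2: |2| = 2 < 4
  z = -4: |-4| = 4 >= 4
Step 2: Count = 2

2


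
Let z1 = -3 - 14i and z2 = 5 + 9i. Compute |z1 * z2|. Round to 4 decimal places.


Step 1: |z1| = sqrt((-3)^2 + (-14)^2) = sqrt(205)
Step 2: |z2| = sqrt(5^2 + 9^2) = sqrt(106)
Step 3: |z1*z2| = |z1|*|z2| = sqrt(205) * sqrt(106) = sqrt(205 * 106) = sqrt(21730)
Step 4: = 147.411

147.411


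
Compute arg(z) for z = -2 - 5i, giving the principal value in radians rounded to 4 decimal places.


Step 1: z = -2 - 5i
Step 2: arg(z) = atan2(-5, -2)
Step 3: arg(z) = -1.9513

-1.9513


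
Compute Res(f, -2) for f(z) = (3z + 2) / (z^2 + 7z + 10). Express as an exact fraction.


Step 1: Q(z) = z^2 + 7z + 10 = (z + 2)(z + 5)
Step 2: Q'(z) = 2z + 7
Step 3: Q'(-2) = 3, P(-2) = -4
Step 4: Res = P(-2)/Q'(-2) = -4/3 = -4/3

-4/3


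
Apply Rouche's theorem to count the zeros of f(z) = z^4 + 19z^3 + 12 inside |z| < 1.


Step 1: On |z| = 1 the three terms have sizes |z^4| = 1^4 = 1, |19z^3| = 19*1^3 = 19, |12| = 12
Step 2: The dominant term is g(z) = 19z^3; let h(z) = z^4 + 12 so f = g + h
Step 3: On |z| = 1: |g| = 19 and |h| <= 1 + 12 = 13
Step 4: Since 19 > 13, |h| < |g| on |z| = 1, so by Rouche f has the same number of zeros as g inside |z| < 1
Step 5: g(z) = 19z^3 has 3 zeros (at the origin, multiplicity 3) inside |z| < 1. Answer = 3

3


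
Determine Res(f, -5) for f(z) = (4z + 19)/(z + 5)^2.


Step 1: Pole of order 2 at z = -5
Step 2: Res = lim d/dz [(z + 5)^2 * f(z)] as z -> -5
Step 3: (z + 5)^2 * f(z) = 4z + 19
Step 4: d/dz[4z + 19] = 4

4


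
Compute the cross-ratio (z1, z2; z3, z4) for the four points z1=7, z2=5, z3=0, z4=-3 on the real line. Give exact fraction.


Step 1: (z1-z3)(z2-z4) = 7 * 8 = 56
Step 2: (z1-z4)(z2-z3) = 10 * 5 = 50
Step 3: Cross-ratio = 56/50 = 28/25

28/25


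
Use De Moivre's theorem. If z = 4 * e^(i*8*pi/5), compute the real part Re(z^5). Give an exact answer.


Step 1: By De Moivre's theorem, z^5 = 4^5 * e^(i*5*8*pi/5) = 1024 * (cos(8*pi) + i*sin(8*pi))
Step 2: |z|^5 = 4^5 = 1024
Step 3: Reduce the angle mod 2*pi: 8*pi - 8*pi = 0
Step 4: cos(0) = 1
Step 5: Re(z^5) = 1024 * 1 = 1024

1024


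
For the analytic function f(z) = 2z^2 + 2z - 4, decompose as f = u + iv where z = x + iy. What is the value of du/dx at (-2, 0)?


Step 1: f(z) = 2(x+iy)^2 + 2(x+iy) - 4
Step 2: u = 2(x^2 - y^2) + 2x - 4
Step 3: u_x = 4x + 2
Step 4: At (-2, 0): u_x = -8 + 2 = -6

-6


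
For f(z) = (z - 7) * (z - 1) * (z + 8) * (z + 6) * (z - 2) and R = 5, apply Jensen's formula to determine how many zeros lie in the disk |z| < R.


Jensen's formula: (1/2pi)*integral log|f(Re^it)|dt = log|f(0)| + sum_{|a_k|<R} log(R/|a_k|)
Step 1: f(0) = (-7) * (-1) * 8 * 6 * (-2) = -672
Step 2: log|f(0)| = log|7| + log|1| + log|-8| + log|-6| + log|2| = 6.5103
Step 3: Zeros inside |z| < 5: 1, 2
Step 4: Jensen sum = log(5/1) + log(5/2) = 2.5257
Step 5: n(R) = number of terms in the Jensen sum = count of zeros inside |z| < 5 = 2

2


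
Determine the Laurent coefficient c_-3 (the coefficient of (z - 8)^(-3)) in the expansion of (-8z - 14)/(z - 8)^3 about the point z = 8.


Step 1: Write the numerator in powers of (z - 8): -8z - 14 = -8(z - 8) + (-8*8 - 14) = -8(z - 8) - 78
Step 2: Divide by (z - 8)^3: f(z) = -78(z - 8)^(-3) - 8(z - 8)^(-2)
Step 3: This finite sum is the Laurent series of f about z = 8.
Step 4: Coefficient of (z - 8)^(-3) = -8*8 - 14 = -78

-78


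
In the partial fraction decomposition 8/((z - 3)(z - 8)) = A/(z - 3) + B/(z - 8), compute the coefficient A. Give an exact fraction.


Step 1: Multiply both sides by (z - 3) and set z = 3
Step 2: A = 8 / (3 - 8)
Step 3: A = 8 / (-5)
Step 4: A = -8/5

-8/5


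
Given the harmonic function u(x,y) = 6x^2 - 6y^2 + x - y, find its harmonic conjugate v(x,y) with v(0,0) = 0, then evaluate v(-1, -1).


Step 1: v_x = -u_y = 12y + 1
Step 2: v_y = u_x = 12x + 1
Step 3: v = 12xy + x + y + C
Step 4: v(0,0) = 0 => C = 0
Step 5: v(-1, -1) = 10

10


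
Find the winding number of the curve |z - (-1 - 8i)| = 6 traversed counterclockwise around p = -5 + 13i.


Step 1: Center c = (-1, -8), radius = 6
Step 2: |p - c|^2 = (-4)^2 + 21^2 = 457
Step 3: r^2 = 36
Step 4: |p-c| > r so winding number = 0

0


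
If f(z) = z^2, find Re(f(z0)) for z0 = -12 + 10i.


Step 1: z0 = -12 + 10i
Step 2: z0^2 = (-12)^2 - 10^2 - 240i
Step 3: real part = 144 - 100 = 44

44


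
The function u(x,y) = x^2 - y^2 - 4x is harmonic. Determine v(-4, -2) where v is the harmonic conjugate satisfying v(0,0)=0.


Step 1: v_x = -u_y = 2y + 0
Step 2: v_y = u_x = 2x - 4
Step 3: v = 2xy - 4y + C
Step 4: v(0,0) = 0 => C = 0
Step 5: v(-4, -2) = 24

24


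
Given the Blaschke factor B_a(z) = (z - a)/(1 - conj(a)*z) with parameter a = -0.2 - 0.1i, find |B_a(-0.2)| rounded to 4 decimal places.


Step 1: Numerator z0 - a = -0.2 - (-0.2 - 0.1i) = 0 + 0.1i
Step 2: Denominator 1 - conj(a)*z0 = 1 - (-0.2 + 0.1i)*(-0.2) = 0.96 + 0.02i
Step 3: |z0 - a|^2 = 0^2 + 0.1^2 = 0.01; |1 - conj(a)*z0|^2 = 0.96^2 + 0.02^2 = 0.922
Step 4: |B_a(-0.2)| = sqrt(0.01 / 0.922) = sqrt(0.010846)
Step 5: = 0.1041

0.1041


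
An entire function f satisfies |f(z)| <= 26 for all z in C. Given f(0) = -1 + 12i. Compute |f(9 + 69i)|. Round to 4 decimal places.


Step 1: By Liouville's theorem, a bounded entire function is constant.
Step 2: f(z) = f(0) = -1 + 12i for all z.
Step 3: |f(w)| = |-1 + 12i| = sqrt(1 + 144)
Step 4: = 12.0416

12.0416


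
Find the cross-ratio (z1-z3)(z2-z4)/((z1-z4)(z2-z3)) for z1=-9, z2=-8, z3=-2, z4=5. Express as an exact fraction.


Step 1: (z1-z3)(z2-z4) = (-7) * (-13) = 91
Step 2: (z1-z4)(z2-z3) = (-14) * (-6) = 84
Step 3: Cross-ratio = 91/84 = 13/12

13/12


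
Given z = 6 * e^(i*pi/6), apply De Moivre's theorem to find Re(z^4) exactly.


Step 1: By De Moivre's theorem, z^4 = 6^4 * e^(i*4*pi/6) = 1296 * (cos(2*pi/3) + i*sin(2*pi/3))
Step 2: |z|^4 = 6^4 = 1296
Step 3: The angle 2*pi/3 already lies in [0, 2*pi)
Step 4: cos(2*pi/3) = -1/2
Step 5: Re(z^4) = 1296 * (-1/2) = -648

-648


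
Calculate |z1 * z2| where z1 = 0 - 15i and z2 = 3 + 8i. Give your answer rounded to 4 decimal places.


Step 1: |z1| = sqrt(0^2 + (-15)^2) = sqrt(225)
Step 2: |z2| = sqrt(3^2 + 8^2) = sqrt(73)
Step 3: |z1*z2| = |z1|*|z2| = sqrt(225) * sqrt(73) = sqrt(225 * 73) = sqrt(16425)
Step 4: = 128.1601

128.1601


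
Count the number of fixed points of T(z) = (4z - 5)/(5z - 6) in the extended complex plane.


Step 1: Fixed points satisfy T(z) = z
Step 2: 5z^2 - 10z + 5 = 0
Step 3: Discriminant = (-10)^2 - 4*5*5 = 0
Step 4: Number of fixed points = 1

1


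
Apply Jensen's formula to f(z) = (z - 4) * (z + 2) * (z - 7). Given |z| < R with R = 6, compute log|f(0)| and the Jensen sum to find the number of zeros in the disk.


Jensen's formula: (1/2pi)*integral log|f(Re^it)|dt = log|f(0)| + sum_{|a_k|<R} log(R/|a_k|)
Step 1: f(0) = (-4) * 2 * (-7) = 56
Step 2: log|f(0)| = log|4| + log|-2| + log|7| = 4.0254
Step 3: Zeros inside |z| < 6: 4, -2
Step 4: Jensen sum = log(6/4) + log(6/2) = 1.5041
Step 5: n(R) = number of terms in the Jensen sum = count of zeros inside |z| < 6 = 2

2


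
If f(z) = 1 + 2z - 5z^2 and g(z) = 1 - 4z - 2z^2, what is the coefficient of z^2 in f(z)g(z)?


Step 1: z^2 term in f*g comes from: (1)*(-2z^2) + (2z)*(-4z) + (-5z^2)*(1)
Step 2: = -2 - 8 - 5
Step 3: = -15

-15


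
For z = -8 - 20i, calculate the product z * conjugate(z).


Step 1: conj(z) = -8 + 20i
Step 2: z * conj(z) = (-8)^2 + (-20)^2
Step 3: = 64 + 400 = 464

464


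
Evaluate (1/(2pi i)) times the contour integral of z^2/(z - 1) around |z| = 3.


Step 1: f(z) = z^2, a = 1 is inside |z| = 3
Step 2: By Cauchy integral formula: (1/(2pi*i)) * integral = f(a)
Step 3: f(1) = 1^2 = 1

1


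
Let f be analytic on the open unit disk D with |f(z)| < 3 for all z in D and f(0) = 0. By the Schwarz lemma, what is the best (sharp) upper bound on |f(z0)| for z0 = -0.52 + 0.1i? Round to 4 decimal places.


Step 1: g = f/3 maps D -> D with g(0) = 0, so by the Schwarz lemma |g(z)| <= |z|, i.e. |f(z)| <= 3|z|; this is sharp (f(z) = 3z).
Step 2: |z0|^2 = (-0.52)^2 + 0.1^2 = 0.2804
Step 3: |z0| = sqrt(0.2804) = 0.529528
Step 4: Best bound = 3 * |z0| = 3 * 0.529528 = 1.5886

1.5886


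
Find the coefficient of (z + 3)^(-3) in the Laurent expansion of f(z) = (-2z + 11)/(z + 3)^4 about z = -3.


Step 1: Write the numerator in powers of (z + 3): -2z + 11 = -2(z + 3) + (-2*(-3) + 11) = -2(z + 3) + 17
Step 2: Divide by (z + 3)^4: f(z) = 17(z + 3)^(-4) - 2(z + 3)^(-3)
Step 3: This finite sum is the Laurent series of f about z = -3.
Step 4: Coefficient of (z + 3)^(-3) = coefficient of (z + 3) in the re-centred numerator = -2

-2


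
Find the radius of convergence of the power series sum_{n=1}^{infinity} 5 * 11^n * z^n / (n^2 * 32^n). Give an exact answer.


Step 1: General term a_n = 5 * 11^n / (n^2 * 32^n)
Step 2: By the root test, |a_n|^(1/n) = 5^(1/n) * 11 / (n^(2/n) * 32) -> 11/32 as n -> infinity (since 5^(1/n) -> 1 and n^(2/n) -> 1)
Step 3: R = 1/lim|a_n|^(1/n) = 32/11

32/11
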